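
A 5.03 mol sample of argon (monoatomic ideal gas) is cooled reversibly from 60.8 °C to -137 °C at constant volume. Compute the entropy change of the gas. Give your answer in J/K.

In kelvin: T₁ = 333.95 K, T₂ = 136.15 K. At constant volume, ΔS = nC_V ln(T₂/T₁) with C_V = 3R/2 = 12.47 J mol⁻¹ K⁻¹.
ΔS = 5.03 × 12.47 × ln(136.15/333.95) = -56.3 J/K.

ΔS = -56.3 J/K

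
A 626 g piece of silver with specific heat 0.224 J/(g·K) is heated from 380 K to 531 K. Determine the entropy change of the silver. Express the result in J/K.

ΔS = 46.9 J/K

ΔS = ∫dQ_rev/T = m c ln(T₂/T₁) = 626 × 0.224 × ln(531/380) = 46.9 J/K.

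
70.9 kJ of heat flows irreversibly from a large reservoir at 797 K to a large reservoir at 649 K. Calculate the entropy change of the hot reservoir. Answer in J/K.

ΔS_hot = -89 J/K

The hot reservoir loses heat Q, so ΔS_hot = −Q/T_H = −70900/797 = -89 J/K.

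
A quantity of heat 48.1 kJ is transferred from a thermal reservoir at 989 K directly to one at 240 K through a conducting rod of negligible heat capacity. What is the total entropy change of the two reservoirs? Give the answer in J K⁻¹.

ΔS_hot = −Q/T_H = −48100/989 = -48.63 J/K and ΔS_cold = +Q/T_C = 48100/240 = 200.4 J/K.
ΔS_total = -48.63 + 200.4 = 152 J/K, positive as the second law requires.

ΔS_total = 152 J/K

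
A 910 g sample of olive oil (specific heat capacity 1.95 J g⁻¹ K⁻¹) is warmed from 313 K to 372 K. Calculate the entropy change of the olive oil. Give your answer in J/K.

ΔS = 306 J/K

ΔS = ∫dQ_rev/T = m c ln(T₂/T₁) = 910 × 1.95 × ln(372/313) = 306 J/K.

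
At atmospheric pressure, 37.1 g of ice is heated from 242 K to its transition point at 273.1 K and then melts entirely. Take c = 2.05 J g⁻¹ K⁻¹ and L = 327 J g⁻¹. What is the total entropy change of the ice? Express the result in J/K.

ΔS = 53.6 J/K

Warming step: ΔS₁ = m c ln(T_tr/T_i) = 37.1 × 2.05 × ln(273.1/242) = 9.195 J/K.
Phase change: ΔS₂ = +mL/T_tr = 37.1 × 327 / 273.1 = 44.42 J/K.
ΔS_total = (9.195) + (44.42) = 53.6 J/K.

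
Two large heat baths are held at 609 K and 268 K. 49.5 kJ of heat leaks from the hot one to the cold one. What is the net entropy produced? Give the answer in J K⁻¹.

ΔS_hot = −Q/T_H = −49500/609 = -81.28 J/K and ΔS_cold = +Q/T_C = 49500/268 = 184.7 J/K.
ΔS_total = -81.28 + 184.7 = 103 J/K, positive as the second law requires.

ΔS_total = 103 J/K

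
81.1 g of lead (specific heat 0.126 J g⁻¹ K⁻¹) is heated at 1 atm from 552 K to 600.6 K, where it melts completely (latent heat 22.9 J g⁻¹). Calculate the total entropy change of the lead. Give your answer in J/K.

Warming step: ΔS₁ = m c ln(T_tr/T_i) = 81.1 × 0.126 × ln(600.6/552) = 0.8623 J/K.
Phase change: ΔS₂ = +mL/T_tr = 81.1 × 22.9 / 600.6 = 3.092 J/K.
ΔS_total = (0.8623) + (3.092) = 3.95 J/K.

ΔS = 3.95 J/K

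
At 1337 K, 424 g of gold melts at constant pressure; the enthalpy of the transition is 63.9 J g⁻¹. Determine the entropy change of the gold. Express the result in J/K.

ΔS = 20.3 J/K

Heat absorbed by the substance: Q = mL = 424 × 63.9 = 27093.6 J.
At constant T, ΔS = Q_rev/T = 27093.6 / 1337 = 20.3 J/K.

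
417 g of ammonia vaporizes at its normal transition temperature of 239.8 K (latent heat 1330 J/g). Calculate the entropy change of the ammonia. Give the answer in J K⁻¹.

ΔS = 2310 J/K

Heat absorbed by the substance: Q = mL = 417 × 1330 = 554610 J.
At constant T, ΔS = Q_rev/T = 554610 / 239.8 = 2310 J/K.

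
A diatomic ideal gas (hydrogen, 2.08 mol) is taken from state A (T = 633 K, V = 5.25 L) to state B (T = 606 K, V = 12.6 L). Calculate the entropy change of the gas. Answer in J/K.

Entropy is a state function: ΔS = nC_V ln(T₂/T₁) + nR ln(V₂/V₁), with C_V = 5R/2 = 20.79 J mol⁻¹ K⁻¹ for a diatomic ideal gas.
ΔS = 2.08 × [20.79 × ln(606/633) + 8.314 × ln(12.6/5.25)] = 13.3 J/K.

ΔS = 13.3 J/K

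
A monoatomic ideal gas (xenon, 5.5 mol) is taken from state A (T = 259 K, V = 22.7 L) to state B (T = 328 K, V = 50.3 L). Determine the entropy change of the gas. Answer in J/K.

Entropy is a state function: ΔS = nC_V ln(T₂/T₁) + nR ln(V₂/V₁), with C_V = 3R/2 = 12.47 J mol⁻¹ K⁻¹ for a monoatomic ideal gas.
ΔS = 5.5 × [12.47 × ln(328/259) + 8.314 × ln(50.3/22.7)] = 52.6 J/K.

ΔS = 52.6 J/K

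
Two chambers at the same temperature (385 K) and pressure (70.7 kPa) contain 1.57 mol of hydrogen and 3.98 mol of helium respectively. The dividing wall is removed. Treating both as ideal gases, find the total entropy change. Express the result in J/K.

Mole fractions: x_A = 1.57/5.55 = 0.283, x_B = 0.717.
ΔS_mix = −R(n_A ln x_A + n_B ln x_B) = −8.314 × (1.57 ln 0.283 + 3.98 ln 0.717) = 27.5 J/K.

ΔS_mix = 27.5 J/K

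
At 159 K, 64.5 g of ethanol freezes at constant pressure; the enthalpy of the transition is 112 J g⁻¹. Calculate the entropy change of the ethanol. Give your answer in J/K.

Heat released by the substance: Q = −mL = −64.5 × 112 = −7224 J.
At constant T, ΔS = Q_rev/T = −7224 / 159 = -45.4 J/K.

ΔS = -45.4 J/K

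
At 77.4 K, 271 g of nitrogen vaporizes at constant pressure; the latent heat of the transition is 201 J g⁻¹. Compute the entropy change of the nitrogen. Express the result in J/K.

Heat absorbed by the substance: Q = mL = 271 × 201 = 54471 J.
At constant T, ΔS = Q_rev/T = 54471 / 77.4 = 704 J/K.

ΔS = 704 J/K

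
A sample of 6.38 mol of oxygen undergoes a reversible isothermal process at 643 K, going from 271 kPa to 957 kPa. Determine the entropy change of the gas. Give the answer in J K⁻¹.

ΔS_gas = -66.9 J/K

For an isothermal ideal gas ΔS_gas = nR ln(P₁/P₂) = 6.38 × 8.314 × ln(271/957) = -66.9 J/K.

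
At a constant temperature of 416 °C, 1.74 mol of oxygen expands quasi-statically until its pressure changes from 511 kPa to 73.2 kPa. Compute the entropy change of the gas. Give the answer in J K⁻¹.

For an isothermal ideal gas ΔS_gas = nR ln(P₁/P₂) = 1.74 × 8.314 × ln(511/73.2) = 28.1 J/K.

ΔS_gas = 28.1 J/K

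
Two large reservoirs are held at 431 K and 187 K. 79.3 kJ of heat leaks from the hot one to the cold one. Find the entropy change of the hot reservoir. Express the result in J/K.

The hot reservoir loses heat Q, so ΔS_hot = −Q/T_H = −79300/431 = -184 J/K.

ΔS_hot = -184 J/K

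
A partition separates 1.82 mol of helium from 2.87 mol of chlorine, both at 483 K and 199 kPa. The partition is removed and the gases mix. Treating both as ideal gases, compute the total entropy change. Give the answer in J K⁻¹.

Mole fractions: x_A = 1.82/4.69 = 0.388, x_B = 0.612.
ΔS_mix = −R(n_A ln x_A + n_B ln x_B) = −8.314 × (1.82 ln 0.388 + 2.87 ln 0.612) = 26 J/K.

ΔS_mix = 26 J/K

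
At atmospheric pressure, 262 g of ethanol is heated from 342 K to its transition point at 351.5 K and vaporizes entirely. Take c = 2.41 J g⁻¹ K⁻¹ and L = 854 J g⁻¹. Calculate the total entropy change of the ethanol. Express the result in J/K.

ΔS = 654 J/K

Warming step: ΔS₁ = m c ln(T_tr/T_i) = 262 × 2.41 × ln(351.5/342) = 17.3 J/K.
Phase change: ΔS₂ = +mL/T_tr = 262 × 854 / 351.5 = 636.6 J/K.
ΔS_total = (17.3) + (636.6) = 654 J/K.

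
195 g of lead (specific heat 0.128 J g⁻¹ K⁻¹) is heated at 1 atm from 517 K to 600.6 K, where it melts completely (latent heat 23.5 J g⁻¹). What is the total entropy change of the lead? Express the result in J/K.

Warming step: ΔS₁ = m c ln(T_tr/T_i) = 195 × 0.128 × ln(600.6/517) = 3.741 J/K.
Phase change: ΔS₂ = +mL/T_tr = 195 × 23.5 / 600.6 = 7.63 J/K.
ΔS_total = (3.741) + (7.63) = 11.4 J/K.

ΔS = 11.4 J/K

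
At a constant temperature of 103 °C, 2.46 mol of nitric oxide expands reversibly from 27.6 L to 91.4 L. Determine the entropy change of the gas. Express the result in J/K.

For an isothermal ideal gas ΔS_gas = nR ln(V₂/V₁) = 2.46 × 8.314 × ln(91.4/27.6) = 24.5 J/K.

ΔS_gas = 24.5 J/K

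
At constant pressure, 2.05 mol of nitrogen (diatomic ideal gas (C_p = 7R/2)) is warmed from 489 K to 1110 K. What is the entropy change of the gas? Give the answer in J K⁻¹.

ΔS = 48.9 J/K

At constant pressure, ΔS = nC_p ln(T₂/T₁) with C_p = 7R/2 = 29.1 J mol⁻¹ K⁻¹.
ΔS = 2.05 × 29.1 × ln(1110/489) = 48.9 J/K.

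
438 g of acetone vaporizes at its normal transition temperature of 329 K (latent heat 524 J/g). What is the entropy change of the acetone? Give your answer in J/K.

ΔS = 698 J/K

Heat absorbed by the substance: Q = mL = 438 × 524 = 229512 J.
At constant T, ΔS = Q_rev/T = 229512 / 329 = 698 J/K.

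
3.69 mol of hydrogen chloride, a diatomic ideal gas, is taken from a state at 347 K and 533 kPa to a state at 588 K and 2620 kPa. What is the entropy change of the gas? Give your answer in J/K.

ΔS = 7.78 J/K

ΔS = nC_p ln(T₂/T₁) − nR ln(P₂/P₁), with C_p = 7R/2 = 29.1 J mol⁻¹ K⁻¹ for a diatomic ideal gas.
ΔS = 3.69 × [29.1 × ln(588/347) − 8.314 × ln(2620/533)] = 7.78 J/K.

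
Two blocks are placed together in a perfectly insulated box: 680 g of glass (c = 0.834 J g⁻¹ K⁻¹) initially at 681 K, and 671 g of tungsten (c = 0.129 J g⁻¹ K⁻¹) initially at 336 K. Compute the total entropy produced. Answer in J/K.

ΔS_total = 15.8 J/K

Energy balance: T_f = (m₁c₁T₁ + m₂c₂T₂)/(m₁c₁ + m₂c₂) = 635.32 K.
ΔS₁ = m₁c₁ ln(T_f/T₁) = 567.12 × ln(635.32/681) = -39.38 J/K.
ΔS₂ = m₂c₂ ln(T_f/T₂) = 86.559 × ln(635.32/336) = 55.14 J/K.
ΔS_total = -39.38 + 55.14 = 15.8 J/K.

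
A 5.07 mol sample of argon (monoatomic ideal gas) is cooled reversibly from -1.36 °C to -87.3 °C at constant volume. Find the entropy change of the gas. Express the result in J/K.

ΔS = -24 J/K

In kelvin: T₁ = 271.79 K, T₂ = 185.85 K. At constant volume, ΔS = nC_V ln(T₂/T₁) with C_V = 3R/2 = 12.47 J mol⁻¹ K⁻¹.
ΔS = 5.07 × 12.47 × ln(185.85/271.79) = -24 J/K.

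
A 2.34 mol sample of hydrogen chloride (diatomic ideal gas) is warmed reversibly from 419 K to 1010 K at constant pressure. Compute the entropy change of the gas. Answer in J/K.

ΔS = 59.9 J/K

At constant pressure, ΔS = nC_p ln(T₂/T₁) with C_p = 7R/2 = 29.1 J mol⁻¹ K⁻¹.
ΔS = 2.34 × 29.1 × ln(1010/419) = 59.9 J/K.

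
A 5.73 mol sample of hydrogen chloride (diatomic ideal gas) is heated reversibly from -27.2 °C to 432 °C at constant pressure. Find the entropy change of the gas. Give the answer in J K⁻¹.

In kelvin: T₁ = 245.95 K, T₂ = 705.15 K. At constant pressure, ΔS = nC_p ln(T₂/T₁) with C_p = 7R/2 = 29.1 J mol⁻¹ K⁻¹.
ΔS = 5.73 × 29.1 × ln(705.15/245.95) = 176 J/K.

ΔS = 176 J/K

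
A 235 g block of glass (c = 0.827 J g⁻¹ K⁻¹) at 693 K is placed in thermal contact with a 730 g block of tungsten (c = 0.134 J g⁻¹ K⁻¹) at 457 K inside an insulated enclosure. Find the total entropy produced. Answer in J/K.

Energy balance: T_f = (m₁c₁T₁ + m₂c₂T₂)/(m₁c₁ + m₂c₂) = 613.98 K.
ΔS₁ = m₁c₁ ln(T_f/T₁) = 194.345 × ln(613.98/693) = -23.527 J/K.
ΔS₂ = m₂c₂ ln(T_f/T₂) = 97.82 × ln(613.98/457) = 28.885 J/K.
ΔS_total = -23.527 + 28.885 = 5.36 J/K.

ΔS_total = 5.36 J/K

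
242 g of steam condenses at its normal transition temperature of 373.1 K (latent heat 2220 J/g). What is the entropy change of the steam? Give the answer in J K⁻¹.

ΔS = -1440 J/K

Heat released by the substance: Q = −mL = −242 × 2220 = −537240 J.
At constant T, ΔS = Q_rev/T = −537240 / 373.1 = -1440 J/K.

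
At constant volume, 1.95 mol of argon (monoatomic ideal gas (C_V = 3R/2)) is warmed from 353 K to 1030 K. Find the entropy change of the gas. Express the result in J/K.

ΔS = 26 J/K

At constant volume, ΔS = nC_V ln(T₂/T₁) with C_V = 3R/2 = 12.47 J mol⁻¹ K⁻¹.
ΔS = 1.95 × 12.47 × ln(1030/353) = 26 J/K.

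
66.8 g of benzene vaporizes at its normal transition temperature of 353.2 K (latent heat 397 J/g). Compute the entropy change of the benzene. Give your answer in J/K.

Heat absorbed by the substance: Q = mL = 66.8 × 397 = 26519.6 J.
At constant T, ΔS = Q_rev/T = 26519.6 / 353.2 = 75.1 J/K.

ΔS = 75.1 J/K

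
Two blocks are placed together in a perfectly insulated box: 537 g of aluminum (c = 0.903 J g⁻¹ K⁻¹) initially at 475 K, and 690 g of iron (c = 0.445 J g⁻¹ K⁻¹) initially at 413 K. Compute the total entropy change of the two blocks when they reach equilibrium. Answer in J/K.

Energy balance: T_f = (m₁c₁T₁ + m₂c₂T₂)/(m₁c₁ + m₂c₂) = 450.96 K.
ΔS₁ = m₁c₁ ln(T_f/T₁) = 484.911 × ln(450.96/475) = -25.18 J/K.
ΔS₂ = m₂c₂ ln(T_f/T₂) = 307.05 × ln(450.96/413) = 27 J/K.
ΔS_total = -25.18 + 27 = 1.82 J/K.

ΔS_total = 1.82 J/K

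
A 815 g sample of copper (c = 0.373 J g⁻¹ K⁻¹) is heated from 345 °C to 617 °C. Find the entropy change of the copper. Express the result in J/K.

In kelvin: T₁ = 618.15 K, T₂ = 890.15 K. ΔS = ∫dQ_rev/T = m c ln(T₂/T₁) = 815 × 0.373 × ln(890.15/618.15) = 111 J/K.

ΔS = 111 J/K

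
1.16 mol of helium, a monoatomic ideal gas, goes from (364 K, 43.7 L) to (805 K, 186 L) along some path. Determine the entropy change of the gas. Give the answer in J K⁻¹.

ΔS = 25.5 J/K

Entropy is a state function: ΔS = nC_V ln(T₂/T₁) + nR ln(V₂/V₁), with C_V = 3R/2 = 12.47 J mol⁻¹ K⁻¹ for a monoatomic ideal gas.
ΔS = 1.16 × [12.47 × ln(805/364) + 8.314 × ln(186/43.7)] = 25.5 J/K.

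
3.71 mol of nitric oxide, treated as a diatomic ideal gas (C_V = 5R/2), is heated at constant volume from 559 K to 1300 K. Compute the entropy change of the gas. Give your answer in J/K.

ΔS = 65.1 J/K

At constant volume, ΔS = nC_V ln(T₂/T₁) with C_V = 5R/2 = 20.79 J mol⁻¹ K⁻¹.
ΔS = 3.71 × 20.79 × ln(1300/559) = 65.1 J/K.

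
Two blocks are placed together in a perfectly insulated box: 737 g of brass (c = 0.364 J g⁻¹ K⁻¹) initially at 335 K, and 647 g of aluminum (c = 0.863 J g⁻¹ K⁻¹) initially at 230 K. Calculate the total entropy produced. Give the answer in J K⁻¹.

ΔS_total = 13.3 J/K

Energy balance: T_f = (m₁c₁T₁ + m₂c₂T₂)/(m₁c₁ + m₂c₂) = 264.08 K.
ΔS₁ = m₁c₁ ln(T_f/T₁) = 268.268 × ln(264.08/335) = -63.82 J/K.
ΔS₂ = m₂c₂ ln(T_f/T₂) = 558.361 × ln(264.08/230) = 77.14 J/K.
ΔS_total = -63.82 + 77.14 = 13.3 J/K.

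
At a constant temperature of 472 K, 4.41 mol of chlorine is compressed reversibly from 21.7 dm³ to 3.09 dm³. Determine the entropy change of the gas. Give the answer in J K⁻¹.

For an isothermal ideal gas ΔS_gas = nR ln(V₂/V₁) = 4.41 × 8.314 × ln(3.09/21.7) = -71.5 J/K.

ΔS_gas = -71.5 J/K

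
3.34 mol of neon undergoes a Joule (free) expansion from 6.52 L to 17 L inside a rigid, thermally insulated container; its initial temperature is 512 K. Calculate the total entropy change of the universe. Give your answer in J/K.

ΔS_universe = 26.6 J/K

No heat is exchanged and no work is done, so the ideal-gas temperature stays constant.
Entropy is a state function; using a reversible isothermal path, ΔS_gas = nR ln(V₂/V₁) = 3.34 × 8.314 × ln(17/6.52) = 26.6 J/K.
The insulated surroundings exchange no heat, so ΔS_surr = 0 and ΔS_universe = ΔS_gas.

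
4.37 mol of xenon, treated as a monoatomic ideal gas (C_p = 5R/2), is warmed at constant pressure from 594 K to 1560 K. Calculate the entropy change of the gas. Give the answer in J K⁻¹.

ΔS = 87.7 J/K

At constant pressure, ΔS = nC_p ln(T₂/T₁) with C_p = 5R/2 = 20.79 J mol⁻¹ K⁻¹.
ΔS = 4.37 × 20.79 × ln(1560/594) = 87.7 J/K.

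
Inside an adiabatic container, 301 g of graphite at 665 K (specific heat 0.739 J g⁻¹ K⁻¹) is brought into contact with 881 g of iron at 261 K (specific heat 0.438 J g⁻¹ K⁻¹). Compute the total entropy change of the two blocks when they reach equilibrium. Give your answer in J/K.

Energy balance: T_f = (m₁c₁T₁ + m₂c₂T₂)/(m₁c₁ + m₂c₂) = 408.73 K.
ΔS₁ = m₁c₁ ln(T_f/T₁) = 222.439 × ln(408.73/665) = -108.3 J/K.
ΔS₂ = m₂c₂ ln(T_f/T₂) = 385.878 × ln(408.73/261) = 173.1 J/K.
ΔS_total = -108.3 + 173.1 = 64.8 J/K.

ΔS_total = 64.8 J/K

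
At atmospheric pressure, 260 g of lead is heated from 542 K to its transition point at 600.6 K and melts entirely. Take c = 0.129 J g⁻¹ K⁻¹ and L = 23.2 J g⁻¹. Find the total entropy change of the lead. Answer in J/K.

ΔS = 13.5 J/K

Warming step: ΔS₁ = m c ln(T_tr/T_i) = 260 × 0.129 × ln(600.6/542) = 3.443 J/K.
Phase change: ΔS₂ = +mL/T_tr = 260 × 23.2 / 600.6 = 10.04 J/K.
ΔS_total = (3.443) + (10.04) = 13.5 J/K.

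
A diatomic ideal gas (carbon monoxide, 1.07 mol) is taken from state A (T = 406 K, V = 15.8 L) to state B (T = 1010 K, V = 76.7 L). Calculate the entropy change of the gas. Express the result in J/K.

ΔS = 34.3 J/K

Entropy is a state function: ΔS = nC_V ln(T₂/T₁) + nR ln(V₂/V₁), with C_V = 5R/2 = 20.79 J mol⁻¹ K⁻¹ for a diatomic ideal gas.
ΔS = 1.07 × [20.79 × ln(1010/406) + 8.314 × ln(76.7/15.8)] = 34.3 J/K.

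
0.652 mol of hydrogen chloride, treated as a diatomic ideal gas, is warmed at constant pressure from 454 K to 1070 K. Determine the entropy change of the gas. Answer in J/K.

ΔS = 16.3 J/K

At constant pressure, ΔS = nC_p ln(T₂/T₁) with C_p = 7R/2 = 29.1 J mol⁻¹ K⁻¹.
ΔS = 0.652 × 29.1 × ln(1070/454) = 16.3 J/K.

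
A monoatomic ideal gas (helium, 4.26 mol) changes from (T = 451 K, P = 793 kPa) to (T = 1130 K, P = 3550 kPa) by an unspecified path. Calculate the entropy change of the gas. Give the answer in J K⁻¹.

ΔS = 28.2 J/K

ΔS = nC_p ln(T₂/T₁) − nR ln(P₂/P₁), with C_p = 5R/2 = 20.79 J mol⁻¹ K⁻¹ for a monoatomic ideal gas.
ΔS = 4.26 × [20.79 × ln(1130/451) − 8.314 × ln(3550/793)] = 28.2 J/K.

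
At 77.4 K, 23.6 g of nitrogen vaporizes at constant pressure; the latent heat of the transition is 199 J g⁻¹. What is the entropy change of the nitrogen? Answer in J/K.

ΔS = 60.7 J/K

Heat absorbed by the substance: Q = mL = 23.6 × 199 = 4696.4 J.
At constant T, ΔS = Q_rev/T = 4696.4 / 77.4 = 60.7 J/K.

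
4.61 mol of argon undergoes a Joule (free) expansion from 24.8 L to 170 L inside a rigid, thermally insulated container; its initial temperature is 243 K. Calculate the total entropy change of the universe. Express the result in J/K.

ΔS_universe = 73.8 J/K

For an ideal gas in free expansion Q = 0 and W = 0, so T is unchanged.
Entropy is a state function; using a reversible isothermal path, ΔS_gas = nR ln(V₂/V₁) = 4.61 × 8.314 × ln(170/24.8) = 73.8 J/K.
The insulated surroundings exchange no heat, so ΔS_surr = 0 and ΔS_universe = ΔS_gas.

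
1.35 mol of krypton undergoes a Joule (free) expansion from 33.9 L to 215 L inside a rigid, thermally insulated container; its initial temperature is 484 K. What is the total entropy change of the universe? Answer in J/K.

No heat is exchanged and no work is done, so the ideal-gas temperature stays constant.
Entropy is a state function; using a reversible isothermal path, ΔS_gas = nR ln(V₂/V₁) = 1.35 × 8.314 × ln(215/33.9) = 20.7 J/K.
The insulated surroundings exchange no heat, so ΔS_surr = 0 and ΔS_universe = ΔS_gas.

ΔS_universe = 20.7 J/K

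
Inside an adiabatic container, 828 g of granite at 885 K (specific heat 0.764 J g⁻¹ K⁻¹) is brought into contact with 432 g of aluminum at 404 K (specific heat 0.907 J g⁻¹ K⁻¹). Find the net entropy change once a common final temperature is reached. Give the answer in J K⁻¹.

ΔS_total = 68.5 J/K

Energy balance: T_f = (m₁c₁T₁ + m₂c₂T₂)/(m₁c₁ + m₂c₂) = 701.02 K.
ΔS₁ = m₁c₁ ln(T_f/T₁) = 632.592 × ln(701.02/885) = -147.4 J/K.
ΔS₂ = m₂c₂ ln(T_f/T₂) = 391.824 × ln(701.02/404) = 215.9 J/K.
ΔS_total = -147.4 + 215.9 = 68.5 J/K.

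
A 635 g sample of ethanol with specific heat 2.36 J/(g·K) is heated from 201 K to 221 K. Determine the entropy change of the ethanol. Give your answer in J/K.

ΔS = ∫dQ_rev/T = m c ln(T₂/T₁) = 635 × 2.36 × ln(221/201) = 142 J/K.

ΔS = 142 J/K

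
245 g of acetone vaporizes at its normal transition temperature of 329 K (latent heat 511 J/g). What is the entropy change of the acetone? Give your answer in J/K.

ΔS = 381 J/K

Heat absorbed by the substance: Q = mL = 245 × 511 = 125195 J.
At constant T, ΔS = Q_rev/T = 125195 / 329 = 381 J/K.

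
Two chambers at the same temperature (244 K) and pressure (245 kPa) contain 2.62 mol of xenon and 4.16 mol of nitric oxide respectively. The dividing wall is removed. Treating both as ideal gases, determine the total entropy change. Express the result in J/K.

ΔS_mix = 37.6 J/K

Mole fractions: x_A = 2.62/6.78 = 0.386, x_B = 0.614.
ΔS_mix = −R(n_A ln x_A + n_B ln x_B) = −8.314 × (2.62 ln 0.386 + 4.16 ln 0.614) = 37.6 J/K.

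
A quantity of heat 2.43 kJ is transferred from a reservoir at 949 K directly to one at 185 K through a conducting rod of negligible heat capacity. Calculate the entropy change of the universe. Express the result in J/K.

ΔS_total = 10.6 J/K

ΔS_hot = −Q/T_H = −2430/949 = -2.561 J/K and ΔS_cold = +Q/T_C = 2430/185 = 13.14 J/K.
ΔS_total = -2.561 + 13.14 = 10.6 J/K, positive as the second law requires.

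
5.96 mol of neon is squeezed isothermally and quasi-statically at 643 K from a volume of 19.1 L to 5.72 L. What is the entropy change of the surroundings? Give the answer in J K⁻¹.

ΔS_surr = 59.7 J/K

For an isothermal ideal gas ΔS_gas = nR ln(V₂/V₁) = 5.96 × 8.314 × ln(5.72/19.1) = -59.7 J/K.
The process is reversible, so ΔS_surr = −ΔS_gas = 59.7 J/K and ΔS_universe = 0.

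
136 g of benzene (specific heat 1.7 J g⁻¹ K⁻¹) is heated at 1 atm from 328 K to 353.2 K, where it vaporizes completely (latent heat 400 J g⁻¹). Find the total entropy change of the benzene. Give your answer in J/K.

Warming step: ΔS₁ = m c ln(T_tr/T_i) = 136 × 1.7 × ln(353.2/328) = 17.11 J/K.
Phase change: ΔS₂ = +mL/T_tr = 136 × 400 / 353.2 = 154 J/K.
ΔS_total = (17.11) + (154) = 171 J/K.

ΔS = 171 J/K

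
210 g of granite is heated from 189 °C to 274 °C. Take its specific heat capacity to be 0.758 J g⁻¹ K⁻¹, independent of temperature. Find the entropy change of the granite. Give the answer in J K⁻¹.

ΔS = 26.9 J/K

In kelvin: T₁ = 462.15 K, T₂ = 547.15 K. ΔS = ∫dQ_rev/T = m c ln(T₂/T₁) = 210 × 0.758 × ln(547.15/462.15) = 26.9 J/K.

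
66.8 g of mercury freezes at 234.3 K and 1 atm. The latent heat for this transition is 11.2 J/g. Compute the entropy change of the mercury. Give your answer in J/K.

Heat released by the substance: Q = −mL = −66.8 × 11.2 = −748.16 J.
At constant T, ΔS = Q_rev/T = −748.16 / 234.3 = -3.19 J/K.

ΔS = -3.19 J/K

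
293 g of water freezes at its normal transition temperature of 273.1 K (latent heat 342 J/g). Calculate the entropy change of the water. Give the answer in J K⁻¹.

Heat released by the substance: Q = −mL = −293 × 342 = −100206 J.
At constant T, ΔS = Q_rev/T = −100206 / 273.1 = -367 J/K.

ΔS = -367 J/K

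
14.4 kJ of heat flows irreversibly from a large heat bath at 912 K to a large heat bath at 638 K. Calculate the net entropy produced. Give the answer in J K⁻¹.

ΔS_total = 6.78 J/K

ΔS_hot = −Q/T_H = −14400/912 = -15.79 J/K and ΔS_cold = +Q/T_C = 14400/638 = 22.57 J/K.
ΔS_total = -15.79 + 22.57 = 6.78 J/K, positive as the second law requires.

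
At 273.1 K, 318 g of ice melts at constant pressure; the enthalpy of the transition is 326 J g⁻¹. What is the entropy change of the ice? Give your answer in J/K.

Heat absorbed by the substance: Q = mL = 318 × 326 = 103668 J.
At constant T, ΔS = Q_rev/T = 103668 / 273.1 = 380 J/K.

ΔS = 380 J/K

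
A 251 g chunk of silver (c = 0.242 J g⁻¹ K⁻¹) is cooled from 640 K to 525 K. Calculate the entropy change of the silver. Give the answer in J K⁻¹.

ΔS = -12 J/K

ΔS = ∫dQ_rev/T = m c ln(T₂/T₁) = 251 × 0.242 × ln(525/640) = -12 J/K.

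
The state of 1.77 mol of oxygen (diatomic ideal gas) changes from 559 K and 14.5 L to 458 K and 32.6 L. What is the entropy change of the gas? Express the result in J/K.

ΔS = 4.59 J/K

Entropy is a state function: ΔS = nC_V ln(T₂/T₁) + nR ln(V₂/V₁), with C_V = 5R/2 = 20.79 J mol⁻¹ K⁻¹ for a diatomic ideal gas.
ΔS = 1.77 × [20.79 × ln(458/559) + 8.314 × ln(32.6/14.5)] = 4.59 J/K.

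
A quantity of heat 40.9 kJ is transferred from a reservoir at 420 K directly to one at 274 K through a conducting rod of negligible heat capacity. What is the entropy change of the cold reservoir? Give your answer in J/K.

The cold reservoir gains heat Q, so ΔS_cold = +Q/T_C = 40900/274 = 149 J/K.

ΔS_cold = 149 J/K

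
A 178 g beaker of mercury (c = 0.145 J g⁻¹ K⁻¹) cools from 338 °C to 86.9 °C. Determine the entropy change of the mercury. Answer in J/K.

ΔS = -13.7 J/K

In kelvin: T₁ = 611.15 K, T₂ = 360.05 K. ΔS = ∫dQ_rev/T = m c ln(T₂/T₁) = 178 × 0.145 × ln(360.05/611.15) = -13.7 J/K.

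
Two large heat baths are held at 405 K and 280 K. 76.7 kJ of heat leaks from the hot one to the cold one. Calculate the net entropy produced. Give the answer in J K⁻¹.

ΔS_hot = −Q/T_H = −76700/405 = -189.4 J/K and ΔS_cold = +Q/T_C = 76700/280 = 273.9 J/K.
ΔS_total = -189.4 + 273.9 = 84.5 J/K, positive as the second law requires.

ΔS_total = 84.5 J/K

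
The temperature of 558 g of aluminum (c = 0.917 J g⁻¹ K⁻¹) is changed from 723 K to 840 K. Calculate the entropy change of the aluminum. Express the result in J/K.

ΔS = ∫dQ_rev/T = m c ln(T₂/T₁) = 558 × 0.917 × ln(840/723) = 76.7 J/K.

ΔS = 76.7 J/K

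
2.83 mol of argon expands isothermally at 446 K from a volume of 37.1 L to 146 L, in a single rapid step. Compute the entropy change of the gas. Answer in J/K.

ΔS_gas = 32.2 J/K

Entropy is a state function, so ΔS_gas depends only on the end states.
For an isothermal ideal gas ΔS_gas = nR ln(V₂/V₁) = 2.83 × 8.314 × ln(146/37.1) = 32.2 J/K.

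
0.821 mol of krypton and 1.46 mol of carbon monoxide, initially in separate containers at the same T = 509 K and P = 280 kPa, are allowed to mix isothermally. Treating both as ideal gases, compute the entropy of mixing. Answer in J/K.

Mole fractions: x_A = 0.821/2.28 = 0.36, x_B = 0.64.
ΔS_mix = −R(n_A ln x_A + n_B ln x_B) = −8.314 × (0.821 ln 0.36 + 1.46 ln 0.64) = 12.4 J/K.

ΔS_mix = 12.4 J/K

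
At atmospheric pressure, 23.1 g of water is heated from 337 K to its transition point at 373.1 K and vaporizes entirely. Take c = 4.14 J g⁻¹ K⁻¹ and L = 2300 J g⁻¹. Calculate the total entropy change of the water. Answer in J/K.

Warming step: ΔS₁ = m c ln(T_tr/T_i) = 23.1 × 4.14 × ln(373.1/337) = 9.732 J/K.
Phase change: ΔS₂ = +mL/T_tr = 23.1 × 2300 / 373.1 = 142.4 J/K.
ΔS_total = (9.732) + (142.4) = 152 J/K.

ΔS = 152 J/K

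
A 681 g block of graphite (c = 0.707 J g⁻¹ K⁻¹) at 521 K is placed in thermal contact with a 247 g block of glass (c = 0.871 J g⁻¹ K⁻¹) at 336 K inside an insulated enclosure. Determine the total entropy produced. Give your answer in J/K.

ΔS_total = 13.5 J/K

Energy balance: T_f = (m₁c₁T₁ + m₂c₂T₂)/(m₁c₁ + m₂c₂) = 463.87 K.
ΔS₁ = m₁c₁ ln(T_f/T₁) = 481.467 × ln(463.87/521) = -55.925 J/K.
ΔS₂ = m₂c₂ ln(T_f/T₂) = 215.137 × ln(463.87/336) = 69.378 J/K.
ΔS_total = -55.925 + 69.378 = 13.5 J/K.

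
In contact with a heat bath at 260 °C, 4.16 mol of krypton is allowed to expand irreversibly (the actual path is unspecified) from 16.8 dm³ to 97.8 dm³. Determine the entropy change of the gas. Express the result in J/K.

Entropy is a state function, so ΔS_gas depends only on the end states.
For an isothermal ideal gas ΔS_gas = nR ln(V₂/V₁) = 4.16 × 8.314 × ln(97.8/16.8) = 60.9 J/K.

ΔS_gas = 60.9 J/K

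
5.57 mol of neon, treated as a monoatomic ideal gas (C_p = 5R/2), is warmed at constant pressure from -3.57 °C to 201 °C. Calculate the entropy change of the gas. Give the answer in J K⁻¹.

ΔS = 65.4 J/K

In kelvin: T₁ = 269.58 K, T₂ = 474.15 K. At constant pressure, ΔS = nC_p ln(T₂/T₁) with C_p = 5R/2 = 20.79 J mol⁻¹ K⁻¹.
ΔS = 5.57 × 20.79 × ln(474.15/269.58) = 65.4 J/K.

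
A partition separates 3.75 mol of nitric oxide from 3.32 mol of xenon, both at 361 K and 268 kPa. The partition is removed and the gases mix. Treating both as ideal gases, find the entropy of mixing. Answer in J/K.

Mole fractions: x_A = 3.75/7.07 = 0.53, x_B = 0.47.
ΔS_mix = −R(n_A ln x_A + n_B ln x_B) = −8.314 × (3.75 ln 0.53 + 3.32 ln 0.47) = 40.6 J/K.

ΔS_mix = 40.6 J/K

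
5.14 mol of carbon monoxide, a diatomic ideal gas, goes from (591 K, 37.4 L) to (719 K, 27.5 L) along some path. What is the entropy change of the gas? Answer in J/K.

ΔS = 7.8 J/K

Entropy is a state function: ΔS = nC_V ln(T₂/T₁) + nR ln(V₂/V₁), with C_V = 5R/2 = 20.79 J mol⁻¹ K⁻¹ for a diatomic ideal gas.
ΔS = 5.14 × [20.79 × ln(719/591) + 8.314 × ln(27.5/37.4)] = 7.8 J/K.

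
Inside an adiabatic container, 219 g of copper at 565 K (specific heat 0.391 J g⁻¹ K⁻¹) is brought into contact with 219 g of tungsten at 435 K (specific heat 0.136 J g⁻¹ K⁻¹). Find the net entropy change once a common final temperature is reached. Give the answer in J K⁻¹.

Energy balance: T_f = (m₁c₁T₁ + m₂c₂T₂)/(m₁c₁ + m₂c₂) = 531.45 K.
ΔS₁ = m₁c₁ ln(T_f/T₁) = 85.629 × ln(531.45/565) = -5.242 J/K.
ΔS₂ = m₂c₂ ln(T_f/T₂) = 29.784 × ln(531.45/435) = 5.965 J/K.
ΔS_total = -5.242 + 5.965 = 0.723 J/K.

ΔS_total = 0.723 J/K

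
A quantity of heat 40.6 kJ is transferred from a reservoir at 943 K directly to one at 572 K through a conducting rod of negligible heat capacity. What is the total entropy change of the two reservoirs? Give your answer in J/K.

ΔS_hot = −Q/T_H = −40600/943 = -43.05 J/K and ΔS_cold = +Q/T_C = 40600/572 = 70.98 J/K.
ΔS_total = -43.05 + 70.98 = 27.9 J/K, positive as the second law requires.

ΔS_total = 27.9 J/K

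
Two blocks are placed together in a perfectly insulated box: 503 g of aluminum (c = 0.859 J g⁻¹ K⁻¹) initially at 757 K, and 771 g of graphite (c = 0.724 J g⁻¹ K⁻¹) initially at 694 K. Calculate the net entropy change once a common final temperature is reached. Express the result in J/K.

ΔS_total = 0.923 J/K

Energy balance: T_f = (m₁c₁T₁ + m₂c₂T₂)/(m₁c₁ + m₂c₂) = 721.49 K.
ΔS₁ = m₁c₁ ln(T_f/T₁) = 432.077 × ln(721.49/757) = -20.76 J/K.
ΔS₂ = m₂c₂ ln(T_f/T₂) = 558.204 × ln(721.49/694) = 21.683 J/K.
ΔS_total = -20.76 + 21.683 = 0.923 J/K.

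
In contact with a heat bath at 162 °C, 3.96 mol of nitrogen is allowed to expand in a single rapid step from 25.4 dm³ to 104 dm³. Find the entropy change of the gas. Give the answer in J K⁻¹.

Entropy is a state function, so ΔS_gas depends only on the end states.
For an isothermal ideal gas ΔS_gas = nR ln(V₂/V₁) = 3.96 × 8.314 × ln(104/25.4) = 46.4 J/K.

ΔS_gas = 46.4 J/K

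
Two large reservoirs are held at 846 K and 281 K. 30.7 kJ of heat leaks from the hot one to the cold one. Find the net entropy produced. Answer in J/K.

ΔS_total = 73 J/K

ΔS_hot = −Q/T_H = −30700/846 = -36.29 J/K and ΔS_cold = +Q/T_C = 30700/281 = 109.3 J/K.
ΔS_total = -36.29 + 109.3 = 73 J/K, positive as the second law requires.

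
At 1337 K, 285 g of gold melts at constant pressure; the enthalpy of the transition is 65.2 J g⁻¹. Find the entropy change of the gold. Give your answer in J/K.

ΔS = 13.9 J/K

Heat absorbed by the substance: Q = mL = 285 × 65.2 = 18582 J.
At constant T, ΔS = Q_rev/T = 18582 / 1337 = 13.9 J/K.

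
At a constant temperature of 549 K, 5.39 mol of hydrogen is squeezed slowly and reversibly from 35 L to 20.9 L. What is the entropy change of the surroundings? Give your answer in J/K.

ΔS_surr = 23.1 J/K

For an isothermal ideal gas ΔS_gas = nR ln(V₂/V₁) = 5.39 × 8.314 × ln(20.9/35) = -23.1 J/K.
The process is reversible, so ΔS_surr = −ΔS_gas = 23.1 J/K and ΔS_universe = 0.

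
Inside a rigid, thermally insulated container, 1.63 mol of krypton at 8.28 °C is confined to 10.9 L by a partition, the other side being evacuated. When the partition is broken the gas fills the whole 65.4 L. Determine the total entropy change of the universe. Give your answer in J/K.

No heat is exchanged and no work is done, so the ideal-gas temperature stays constant.
Entropy is a state function; using a reversible isothermal path, ΔS_gas = nR ln(V₂/V₁) = 1.63 × 8.314 × ln(65.4/10.9) = 24.3 J/K.
The insulated surroundings exchange no heat, so ΔS_surr = 0 and ΔS_universe = ΔS_gas.

ΔS_universe = 24.3 J/K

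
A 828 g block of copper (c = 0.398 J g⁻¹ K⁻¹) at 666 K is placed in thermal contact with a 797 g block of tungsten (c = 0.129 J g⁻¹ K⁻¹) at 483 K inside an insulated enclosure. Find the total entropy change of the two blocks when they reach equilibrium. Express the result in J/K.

Energy balance: T_f = (m₁c₁T₁ + m₂c₂T₂)/(m₁c₁ + m₂c₂) = 622.48 K.
ΔS₁ = m₁c₁ ln(T_f/T₁) = 329.544 × ln(622.48/666) = -22.268 J/K.
ΔS₂ = m₂c₂ ln(T_f/T₂) = 102.813 × ln(622.48/483) = 26.084 J/K.
ΔS_total = -22.268 + 26.084 = 3.82 J/K.

ΔS_total = 3.82 J/K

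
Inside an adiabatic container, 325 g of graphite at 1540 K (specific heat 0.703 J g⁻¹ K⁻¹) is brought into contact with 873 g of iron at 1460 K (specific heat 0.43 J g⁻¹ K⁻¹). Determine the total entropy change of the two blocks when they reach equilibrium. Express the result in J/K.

Energy balance: T_f = (m₁c₁T₁ + m₂c₂T₂)/(m₁c₁ + m₂c₂) = 1490.3 K.
ΔS₁ = m₁c₁ ln(T_f/T₁) = 228.475 × ln(1490.3/1540) = -7.5 J/K.
ΔS₂ = m₂c₂ ln(T_f/T₂) = 375.39 × ln(1490.3/1460) = 7.703 J/K.
ΔS_total = -7.5 + 7.703 = 0.203 J/K.

ΔS_total = 0.203 J/K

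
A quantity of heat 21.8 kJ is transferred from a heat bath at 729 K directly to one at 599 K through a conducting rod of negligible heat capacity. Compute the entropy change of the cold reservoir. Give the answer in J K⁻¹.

The cold reservoir gains heat Q, so ΔS_cold = +Q/T_C = 21800/599 = 36.4 J/K.

ΔS_cold = 36.4 J/K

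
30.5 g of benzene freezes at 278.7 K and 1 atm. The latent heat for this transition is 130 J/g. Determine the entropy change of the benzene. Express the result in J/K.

ΔS = -14.2 J/K

Heat released by the substance: Q = −mL = −30.5 × 130 = −3965 J.
At constant T, ΔS = Q_rev/T = −3965 / 278.7 = -14.2 J/K.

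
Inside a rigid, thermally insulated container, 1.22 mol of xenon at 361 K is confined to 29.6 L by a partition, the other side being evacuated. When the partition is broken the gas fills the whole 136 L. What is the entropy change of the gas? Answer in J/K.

No heat is exchanged and no work is done, so the ideal-gas temperature stays constant.
Entropy is a state function; using a reversible isothermal path, ΔS_gas = nR ln(V₂/V₁) = 1.22 × 8.314 × ln(136/29.6) = 15.5 J/K.

ΔS_gas = 15.5 J/K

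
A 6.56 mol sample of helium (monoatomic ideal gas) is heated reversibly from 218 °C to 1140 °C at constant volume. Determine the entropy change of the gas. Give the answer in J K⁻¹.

In kelvin: T₁ = 491.15 K, T₂ = 1413.15 K. At constant volume, ΔS = nC_V ln(T₂/T₁) with C_V = 3R/2 = 12.47 J mol⁻¹ K⁻¹.
ΔS = 6.56 × 12.47 × ln(1413.15/491.15) = 86.5 J/K.

ΔS = 86.5 J/K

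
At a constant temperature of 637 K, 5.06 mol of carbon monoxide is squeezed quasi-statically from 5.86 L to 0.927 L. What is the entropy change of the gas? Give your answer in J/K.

ΔS_gas = -77.6 J/K

For an isothermal ideal gas ΔS_gas = nR ln(V₂/V₁) = 5.06 × 8.314 × ln(0.927/5.86) = -77.6 J/K.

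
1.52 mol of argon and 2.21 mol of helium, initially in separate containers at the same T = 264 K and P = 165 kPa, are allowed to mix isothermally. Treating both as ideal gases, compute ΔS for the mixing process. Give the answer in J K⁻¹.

Mole fractions: x_A = 1.52/3.73 = 0.408, x_B = 0.592.
ΔS_mix = −R(n_A ln x_A + n_B ln x_B) = −8.314 × (1.52 ln 0.408 + 2.21 ln 0.592) = 21 J/K.

ΔS_mix = 21 J/K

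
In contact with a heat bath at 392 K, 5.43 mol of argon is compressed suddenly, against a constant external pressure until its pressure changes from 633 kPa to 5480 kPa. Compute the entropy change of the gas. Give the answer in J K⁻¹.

ΔS_gas = -97.4 J/K

Entropy is a state function, so ΔS_gas depends only on the end states.
For an isothermal ideal gas ΔS_gas = nR ln(P₁/P₂) = 5.43 × 8.314 × ln(633/5480) = -97.4 J/K.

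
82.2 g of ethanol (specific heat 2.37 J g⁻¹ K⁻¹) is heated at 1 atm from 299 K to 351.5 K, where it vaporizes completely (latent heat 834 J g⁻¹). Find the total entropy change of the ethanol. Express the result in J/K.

Warming step: ΔS₁ = m c ln(T_tr/T_i) = 82.2 × 2.37 × ln(351.5/299) = 31.51 J/K.
Phase change: ΔS₂ = +mL/T_tr = 82.2 × 834 / 351.5 = 195 J/K.
ΔS_total = (31.51) + (195) = 227 J/K.

ΔS = 227 J/K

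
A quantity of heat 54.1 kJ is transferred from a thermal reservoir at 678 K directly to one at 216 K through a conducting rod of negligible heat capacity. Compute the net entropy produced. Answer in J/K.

ΔS_hot = −Q/T_H = −54100/678 = -79.79 J/K and ΔS_cold = +Q/T_C = 54100/216 = 250.5 J/K.
ΔS_total = -79.79 + 250.5 = 171 J/K, positive as the second law requires.

ΔS_total = 171 J/K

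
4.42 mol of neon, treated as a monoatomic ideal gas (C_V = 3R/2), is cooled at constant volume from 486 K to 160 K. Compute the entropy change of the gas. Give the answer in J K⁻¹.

ΔS = -61.2 J/K

At constant volume, ΔS = nC_V ln(T₂/T₁) with C_V = 3R/2 = 12.47 J mol⁻¹ K⁻¹.
ΔS = 4.42 × 12.47 × ln(160/486) = -61.2 J/K.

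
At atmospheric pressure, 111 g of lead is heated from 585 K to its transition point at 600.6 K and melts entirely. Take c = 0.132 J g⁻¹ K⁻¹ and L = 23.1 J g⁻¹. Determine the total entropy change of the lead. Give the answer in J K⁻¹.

ΔS = 4.65 J/K

Warming step: ΔS₁ = m c ln(T_tr/T_i) = 111 × 0.132 × ln(600.6/585) = 0.3856 J/K.
Phase change: ΔS₂ = +mL/T_tr = 111 × 23.1 / 600.6 = 4.269 J/K.
ΔS_total = (0.3856) + (4.269) = 4.65 J/K.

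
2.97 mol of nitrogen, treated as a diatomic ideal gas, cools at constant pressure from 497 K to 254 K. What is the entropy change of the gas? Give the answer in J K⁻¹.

ΔS = -58 J/K

At constant pressure, ΔS = nC_p ln(T₂/T₁) with C_p = 7R/2 = 29.1 J mol⁻¹ K⁻¹.
ΔS = 2.97 × 29.1 × ln(254/497) = -58 J/K.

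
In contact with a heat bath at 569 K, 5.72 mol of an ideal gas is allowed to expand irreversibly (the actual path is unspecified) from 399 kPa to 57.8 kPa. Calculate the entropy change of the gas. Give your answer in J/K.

ΔS_gas = 91.9 J/K

Entropy is a state function, so ΔS_gas depends only on the end states.
For an isothermal ideal gas ΔS_gas = nR ln(P₁/P₂) = 5.72 × 8.314 × ln(399/57.8) = 91.9 J/K.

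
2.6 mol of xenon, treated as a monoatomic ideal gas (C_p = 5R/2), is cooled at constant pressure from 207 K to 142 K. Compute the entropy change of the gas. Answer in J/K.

At constant pressure, ΔS = nC_p ln(T₂/T₁) with C_p = 5R/2 = 20.79 J mol⁻¹ K⁻¹.
ΔS = 2.6 × 20.79 × ln(142/207) = -20.4 J/K.

ΔS = -20.4 J/K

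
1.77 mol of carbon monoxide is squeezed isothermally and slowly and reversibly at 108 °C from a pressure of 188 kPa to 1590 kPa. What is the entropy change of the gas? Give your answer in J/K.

For an isothermal ideal gas ΔS_gas = nR ln(P₁/P₂) = 1.77 × 8.314 × ln(188/1590) = -31.4 J/K.

ΔS_gas = -31.4 J/K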